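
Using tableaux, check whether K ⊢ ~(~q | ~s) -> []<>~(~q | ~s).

Tableau for the negation ~(~(~q | ~s) -> []<>~(~q | ~s)):
1. ~(~(~q | ~s) -> []<>~(~q | ~s)), u
2. ~(~q | ~s), u
3. ~[]<>~(~q | ~s), u
4. q, u
5. s, u
6. ~<>~(~q | ~s), v
Accessibility: uRv
The negation has an open branch (countermodel exists).

No, not valid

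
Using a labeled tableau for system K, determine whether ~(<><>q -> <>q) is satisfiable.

Satisfiable

1. ~(<><>q -> <>q), 0
2. <><>q, 0
3. ~<>q, 0
4. <>q, 1
5. ~q, 1
6. q, 2
Accessibility: 0R1, 1R2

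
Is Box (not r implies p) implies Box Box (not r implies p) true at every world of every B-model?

Tableau for the negation not (Box (not r implies p) implies Box Box (not r implies p)):
1. not (Box (not r implies p) implies Box Box (not r implies p)), u
2. Box (not r implies p), u
3. not Box Box (not r implies p), u
4. not r implies p, u
5. p, u
6. not Box (not r implies p), v
7. not r implies p, v
8. p, v
9. not (not r implies p), w
10. not r, w
11. not p, w
Accessibility: uRu, uRv, vRu, vRv, vRw, wRv, wRw
The negation has an open branch (countermodel exists).

No, not valid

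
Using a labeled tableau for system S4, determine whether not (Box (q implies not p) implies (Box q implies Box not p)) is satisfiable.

1. not (Box (q implies not p) implies (Box q implies Box not p)), w0
2. Box (q implies not p), w0
3. not (Box q implies Box not p), w0
4. Box q, w0
5. not Box not p, w0
6. q implies not p, w0
7. q, w0
8. not p, w0
9. p, w1
10. q implies not p, w1
11. q, w1
12. not p, w1
Accessibility: w0Rw0, w0Rw1, w1Rw1
Branch closes: p and not p both at w1.
Every branch closes; the branch above is one of them.

Unsatisfiable (every branch closes)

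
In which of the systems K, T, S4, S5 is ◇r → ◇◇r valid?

K-tableau for the negation ¬(◇r → ◇◇r):
1. ¬(◇r → ◇◇r), u
2. ◇r, u
3. ¬◇◇r, u
4. r, v
5. ¬◇r, v
Accessibility: uRv
Complete open branch: countermodel on a K-frame, so not valid in K.
T-tableau for the negation ¬(◇r → ◇◇r):
1. ¬(◇r → ◇◇r), u
2. ◇r, u
3. ¬◇◇r, u
4. ¬◇r, u
5. ¬r, u
6. r, v
7. ¬◇r, v
8. ¬r, v
Accessibility: uRu, uRv, vRv
Branch closes: r and ¬r both at v.
Every branch closes (one shown): valid in T, hence also in S4, S5 (every theorem of T is a theorem of S4 and S5).

T, S4, S5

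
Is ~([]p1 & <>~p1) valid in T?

Valid in T

Tableau for the negation []p1 & <>~p1:
1. []p1 & <>~p1, w0
2. []p1, w0   [&-rule on 1]
3. <>~p1, w0   [&-rule on 1]
4. p1, w0   [[]-rule on 2 via w0Rw0]
5. ~p1, w1   [<>-rule on 3: fresh world w1, w0Rw1]
6. p1, w1   [[]-rule on 2 via w0Rw1]
Accessibility: w0Rw0, w0Rw1, w1Rw1
Branch closes: p1 and ~p1 both at w1.
Every branch of the negation's tableau closes; the branch above is one of them.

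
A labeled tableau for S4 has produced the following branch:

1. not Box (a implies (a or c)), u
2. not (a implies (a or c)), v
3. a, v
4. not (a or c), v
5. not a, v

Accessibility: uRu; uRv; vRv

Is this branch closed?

Closed

Both a and not a appear at v.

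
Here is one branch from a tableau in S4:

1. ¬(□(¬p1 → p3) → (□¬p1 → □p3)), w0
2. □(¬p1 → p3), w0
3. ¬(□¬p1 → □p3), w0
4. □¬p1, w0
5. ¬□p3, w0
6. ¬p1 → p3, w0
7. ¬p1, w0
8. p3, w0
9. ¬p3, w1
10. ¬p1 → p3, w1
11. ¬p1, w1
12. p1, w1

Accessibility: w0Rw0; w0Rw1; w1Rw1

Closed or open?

Closed

Both p1 and ¬p1 appear at w1.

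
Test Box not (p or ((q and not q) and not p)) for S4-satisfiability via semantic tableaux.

Satisfiable (open branch found)

1. Box not (p or ((q and not q) and not p)), u
2. not (p or ((q and not q) and not p)), u
3. not p, u
4. not ((q and not q) and not p), u
5. not (q and not q), u
6. q, u
Accessibility: uRu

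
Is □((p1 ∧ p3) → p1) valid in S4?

Valid

Tableau for the negation ¬□((p1 ∧ p3) → p1):
1. ¬□((p1 ∧ p3) → p1), 0
2. ¬((p1 ∧ p3) → p1), 1
3. p1 ∧ p3, 1
4. ¬p1, 1
5. p1, 1
6. p3, 1
Accessibility: 0R0, 0R1, 1R1
Branch closes: p1 and ¬p1 both at 1.
Every branch of the negation's tableau closes; the branch above is one of them.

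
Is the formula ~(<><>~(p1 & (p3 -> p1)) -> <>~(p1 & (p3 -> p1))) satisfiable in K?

Yes, satisfiable

1. ~(<><>~(p1 & (p3 -> p1)) -> <>~(p1 & (p3 -> p1))), w0
2. <><>~(p1 & (p3 -> p1)), w0   [~->-rule on 1]
3. ~<>~(p1 & (p3 -> p1)), w0   [~->-rule on 1]
4. <>~(p1 & (p3 -> p1)), w1   [<>-rule on 2: fresh world w1, w0Rw1]
5. p1 & (p3 -> p1), w1   [~<>-rule on 3 via w0Rw1]
6. p1, w1   [&-rule on 5]
7. p3 -> p1, w1   [&-rule on 5]
8. ~(p1 & (p3 -> p1)), w2   [<>-rule on 4: fresh world w2, w1Rw2]
9. ~(p3 -> p1), w2   [~&-rule on 8 (branches; this branch)]
10. p3, w2   [~->-rule on 9]
11. ~p1, w2   [~->-rule on 9]
Accessibility: w0Rw1, w1Rw2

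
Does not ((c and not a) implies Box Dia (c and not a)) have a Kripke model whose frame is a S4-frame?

1. not ((c and not a) implies Box Dia (c and not a)), u
2. c and not a, u
3. not Box Dia (c and not a), u
4. c, u
5. not a, u
6. not Dia (c and not a), v
7. not (c and not a), v
8. a, v
Accessibility: uRu, uRv, vRv

Satisfiable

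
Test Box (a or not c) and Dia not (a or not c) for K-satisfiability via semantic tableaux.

Unsatisfiable

1. Box (a or not c) and Dia not (a or not c), u
2. Box (a or not c), u
3. Dia not (a or not c), u
4. not (a or not c), v
5. not a, v
6. c, v
7. a or not c, v
8. not c, v
Accessibility: uRv
Branch closes: c and not c both at v.
All branches of the tableau close; one closing branch shown above.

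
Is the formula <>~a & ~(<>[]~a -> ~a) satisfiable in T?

1. <>~a & ~(<>[]~a -> ~a), u
2. <>~a, u   [&-rule on 1]
3. ~(<>[]~a -> ~a), u   [&-rule on 1]
4. <>[]~a, u   [~->-rule on 3]
5. a, u   [~->-rule on 3]
6. ~a, v   [<>-rule on 2: fresh world v, uRv]
7. []~a, w   [<>-rule on 4: fresh world w, uRw]
8. ~a, w   [[]-rule on 7 via wRw]
Accessibility: uRu, uRv, uRw, vRv, wRw

Satisfiable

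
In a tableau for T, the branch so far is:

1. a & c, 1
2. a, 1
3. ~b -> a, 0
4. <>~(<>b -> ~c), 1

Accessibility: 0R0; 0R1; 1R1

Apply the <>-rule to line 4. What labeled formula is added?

a fresh world 2 with 1R2, and ~(<>b -> ~c) at 2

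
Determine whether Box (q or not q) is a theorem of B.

Tableau for the negation not Box (q or not q):
1. not Box (q or not q), u
2. not (q or not q), v
3. not q, v
4. q, v
Accessibility: uRu, uRv, vRu, vRv
Branch closes: q and not q both at v.
All branches of the negation close; one closing branch shown above.

Valid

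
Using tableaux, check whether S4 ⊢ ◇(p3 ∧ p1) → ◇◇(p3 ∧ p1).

Tableau for the negation ¬(◇(p3 ∧ p1) → ◇◇(p3 ∧ p1)):
1. ¬(◇(p3 ∧ p1) → ◇◇(p3 ∧ p1)), 0
2. ◇(p3 ∧ p1), 0
3. ¬◇◇(p3 ∧ p1), 0
4. ¬◇(p3 ∧ p1), 0
5. ¬(p3 ∧ p1), 0
6. ¬p1, 0
7. p3 ∧ p1, 1
8. p3, 1
9. p1, 1
10. ¬◇(p3 ∧ p1), 1
11. ¬(p3 ∧ p1), 1
12. ¬p1, 1
Accessibility: 0R0, 0R1, 1R1
Branch closes: p1 and ¬p1 both at 1.
Every branch of the negation's tableau closes; the branch above is one of them.

Yes, valid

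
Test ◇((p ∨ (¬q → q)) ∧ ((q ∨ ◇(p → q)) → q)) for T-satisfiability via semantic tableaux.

1. ◇((p ∨ (¬q → q)) ∧ ((q ∨ ◇(p → q)) → q)), u
2. (p ∨ (¬q → q)) ∧ ((q ∨ ◇(p → q)) → q), v
3. p ∨ (¬q → q), v
4. (q ∨ ◇(p → q)) → q, v
5. ¬q → q, v
6. q, v
Accessibility: uRu, uRv, vRv

Yes, satisfiable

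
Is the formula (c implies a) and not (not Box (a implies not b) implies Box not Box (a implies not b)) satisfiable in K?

Satisfiable (open branch found)

1. (c implies a) and not (not Box (a implies not b) implies Box not Box (a implies not b)), 0
2. c implies a, 0
3. not (not Box (a implies not b) implies Box not Box (a implies not b)), 0
4. not Box (a implies not b), 0
5. not Box not Box (a implies not b), 0
6. a, 0
7. not (a implies not b), 1
8. a, 1
9. b, 1
10. Box (a implies not b), 2
Accessibility: 0R1, 0R2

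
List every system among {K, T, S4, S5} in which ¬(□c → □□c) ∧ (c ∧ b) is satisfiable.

K, T

S4-tableau for the formula:
1. ¬(□c → □□c) ∧ (c ∧ b), 0
2. ¬(□c → □□c), 0
3. c ∧ b, 0
4. □c, 0
5. ¬□□c, 0
6. c, 0
7. b, 0
8. ¬□c, 1
9. c, 1
10. ¬c, 2
11. c, 2
Accessibility: 0R0, 0R1, 0R2, 1R1, 1R2, 2R2
Branch closes: c and ¬c both at 2.
Every branch closes (one shown): unsatisfiable in S4, hence also in S5 (every S5-frame is an S4-frame).
T-tableau for the formula:
1. ¬(□c → □□c) ∧ (c ∧ b), 0
2. ¬(□c → □□c), 0
3. c ∧ b, 0
4. □c, 0
5. ¬□□c, 0
6. c, 0
7. b, 0
8. ¬□c, 1
9. c, 1
10. ¬c, 2
Accessibility: 0R0, 0R1, 1R1, 1R2, 2R2
Complete open branch: satisfiable in T, hence also in K (this T-model is also a K-model).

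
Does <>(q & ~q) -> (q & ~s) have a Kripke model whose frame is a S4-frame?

1. <>(q & ~q) -> (q & ~s), u
2. q & ~s, u   [->-rule on 1 (branches; this branch)]
3. q, u   [&-rule on 2]
4. ~s, u   [&-rule on 2]
Accessibility: uRu

Yes, satisfiable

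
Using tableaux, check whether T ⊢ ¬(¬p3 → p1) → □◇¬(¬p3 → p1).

Tableau for the negation ¬(¬(¬p3 → p1) → □◇¬(¬p3 → p1)):
1. ¬(¬(¬p3 → p1) → □◇¬(¬p3 → p1)), w0
2. ¬(¬p3 → p1), w0
3. ¬□◇¬(¬p3 → p1), w0
4. ¬p3, w0
5. ¬p1, w0
6. ¬◇¬(¬p3 → p1), w1
7. ¬p3 → p1, w1
8. p1, w1
Accessibility: w0Rw0, w0Rw1, w1Rw1
The negation has an open branch (countermodel exists).

Invalid (countermodel exists)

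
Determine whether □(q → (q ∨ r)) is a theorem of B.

Valid

Tableau for the negation ¬□(q → (q ∨ r)):
1. ¬□(q → (q ∨ r)), u
2. ¬(q → (q ∨ r)), v   [¬□-rule on 1: fresh world v, uRv]
3. q, v   [¬→-rule on 2]
4. ¬(q ∨ r), v   [¬→-rule on 2]
5. ¬q, v   [¬∨-rule on 4]
6. ¬r, v   [¬∨-rule on 4]
Accessibility: uRu, uRv, vRu, vRv
Branch closes: q and ¬q both at v.
Every branch of the negation's tableau closes; the branch above is one of them.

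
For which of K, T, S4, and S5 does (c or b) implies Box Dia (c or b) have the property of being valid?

S5-tableau for the negation not ((c or b) implies Box Dia (c or b)):
1. not ((c or b) implies Box Dia (c or b)), w0
2. c or b, w0   [neg-implies-rule on 1]
3. not Box Dia (c or b), w0   [neg-implies-rule on 1]
4. b, w0   [or-rule on 2 (branches; this branch)]
5. not Dia (c or b), w1   [neg-Box-rule on 3: fresh world w1, w0Rw1]
6. not (c or b), w0   [neg-Dia-rule on 5 via w1Rw0]
7. not c, w0   [neg-or-rule on 6]
8. not b, w0   [neg-or-rule on 6]
Accessibility: w0Rw0, w0Rw1, w1Rw0, w1Rw1
Branch closes: b and not b both at w0.
Every branch closes (one shown): valid in S5.
S4-tableau for the negation not ((c or b) implies Box Dia (c or b)):
1. not ((c or b) implies Box Dia (c or b)), w0
2. c or b, w0   [neg-implies-rule on 1]
3. not Box Dia (c or b), w0   [neg-implies-rule on 1]
4. b, w0   [or-rule on 2 (branches; this branch)]
5. not Dia (c or b), w1   [neg-Box-rule on 3: fresh world w1, w0Rw1]
6. not (c or b), w1   [neg-Dia-rule on 5 via w1Rw1]
7. not c, w1   [neg-or-rule on 6]
8. not b, w1   [neg-or-rule on 6]
Accessibility: w0Rw0, w0Rw1, w1Rw1
Complete open branch: countermodel on an S4-frame, so not valid in S4, nor in K, T (the same frame is also a K-frame and a T-frame).

S5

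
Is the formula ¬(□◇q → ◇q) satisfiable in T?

No, unsatisfiable

1. ¬(□◇q → ◇q), u
2. □◇q, u
3. ¬◇q, u
4. ◇q, u
5. ¬q, u
6. q, v
7. ◇q, v
8. ¬q, v
Accessibility: uRu, uRv, vRv
Branch closes: q and ¬q both at v.
All branches of the tableau close; one closing branch shown above.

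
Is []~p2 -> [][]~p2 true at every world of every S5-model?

Tableau for the negation ~([]~p2 -> [][]~p2):
1. ~([]~p2 -> [][]~p2), 0
2. []~p2, 0
3. ~[][]~p2, 0
4. ~p2, 0
5. ~[]~p2, 1
6. ~p2, 1
7. p2, 2
8. ~p2, 2
Accessibility: 0R0, 0R1, 0R2, 1R0, 1R1, 1R2, 2R0, 2R1, 2R2
Branch closes: p2 and ~p2 both at 2.
Every branch of the negation's tableau closes; the branch above is one of them.

Valid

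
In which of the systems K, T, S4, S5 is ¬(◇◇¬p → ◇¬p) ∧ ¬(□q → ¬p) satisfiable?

S4-tableau for the formula:
1. ¬(◇◇¬p → ◇¬p) ∧ ¬(□q → ¬p), 0
2. ¬(◇◇¬p → ◇¬p), 0
3. ¬(□q → ¬p), 0
4. ◇◇¬p, 0
5. ¬◇¬p, 0
6. □q, 0
7. p, 0
8. q, 0
9. ◇¬p, 1
10. p, 1
11. q, 1
12. ¬p, 2
13. p, 2
Accessibility: 0R0, 0R1, 0R2, 1R1, 1R2, 2R2
Branch closes: p and ¬p both at 2.
Every branch closes (one shown): unsatisfiable in S4, hence also in S5 (every S5-frame is an S4-frame).
T-tableau for the formula:
1. ¬(◇◇¬p → ◇¬p) ∧ ¬(□q → ¬p), 0
2. ¬(◇◇¬p → ◇¬p), 0
3. ¬(□q → ¬p), 0
4. ◇◇¬p, 0
5. ¬◇¬p, 0
6. □q, 0
7. p, 0
8. q, 0
9. ◇¬p, 1
10. p, 1
11. q, 1
12. ¬p, 2
Accessibility: 0R0, 0R1, 1R1, 1R2, 2R2
Complete open branch: satisfiable in T, hence also in K (this T-model is also a K-model).

K, T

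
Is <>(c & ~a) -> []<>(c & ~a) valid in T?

Not valid

Tableau for the negation ~(<>(c & ~a) -> []<>(c & ~a)):
1. ~(<>(c & ~a) -> []<>(c & ~a)), w0
2. <>(c & ~a), w0
3. ~[]<>(c & ~a), w0
4. c & ~a, w1
5. c, w1
6. ~a, w1
7. ~<>(c & ~a), w2
8. ~(c & ~a), w2
9. a, w2
Accessibility: w0Rw0, w0Rw1, w0Rw2, w1Rw1, w2Rw2
The negation has an open branch (countermodel exists).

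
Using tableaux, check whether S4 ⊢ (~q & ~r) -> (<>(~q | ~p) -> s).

Tableau for the negation ~((~q & ~r) -> (<>(~q | ~p) -> s)):
1. ~((~q & ~r) -> (<>(~q | ~p) -> s)), w0
2. ~q & ~r, w0
3. ~(<>(~q | ~p) -> s), w0
4. ~q, w0
5. ~r, w0
6. <>(~q | ~p), w0
7. ~s, w0
8. ~q | ~p, w1
9. ~p, w1
Accessibility: w0Rw0, w0Rw1, w1Rw1
The negation has an open branch (countermodel exists).

No, not valid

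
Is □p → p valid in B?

Tableau for the negation ¬(□p → p):
1. ¬(□p → p), 0
2. □p, 0
3. ¬p, 0
4. p, 0
Accessibility: 0R0
Branch closes: p and ¬p both at 0.
All branches of the negation close; one closing branch shown above.

Yes, valid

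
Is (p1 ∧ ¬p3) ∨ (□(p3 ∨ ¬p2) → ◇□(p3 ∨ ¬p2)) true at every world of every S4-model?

Valid in S4

Tableau for the negation ¬((p1 ∧ ¬p3) ∨ (□(p3 ∨ ¬p2) → ◇□(p3 ∨ ¬p2))):
1. ¬((p1 ∧ ¬p3) ∨ (□(p3 ∨ ¬p2) → ◇□(p3 ∨ ¬p2))), w0
2. ¬(p1 ∧ ¬p3), w0   [¬∨-rule on 1]
3. ¬(□(p3 ∨ ¬p2) → ◇□(p3 ∨ ¬p2)), w0   [¬∨-rule on 1]
4. □(p3 ∨ ¬p2), w0   [¬→-rule on 3]
5. ¬◇□(p3 ∨ ¬p2), w0   [¬→-rule on 3]
6. p3 ∨ ¬p2, w0   [□-rule on 4 via w0Rw0]
7. ¬□(p3 ∨ ¬p2), w0   [¬◇-rule on 5 via w0Rw0]
8. p3, w0   [¬∧-rule on 2 (branches; this branch)]
9. ¬p2, w0   [∨-rule on 6 (branches; this branch)]
10. ¬(p3 ∨ ¬p2), w1   [¬□-rule on 7: fresh world w1, w0Rw1]
11. ¬p3, w1   [¬∨-rule on 10]
12. p2, w1   [¬∨-rule on 10]
13. p3 ∨ ¬p2, w1   [□-rule on 4 via w0Rw1]
14. ¬□(p3 ∨ ¬p2), w1   [¬◇-rule on 5 via w0Rw1]
15. ¬p2, w1   [∨-rule on 13 (branches; this branch)]
Accessibility: w0Rw0, w0Rw1, w1Rw1
Branch closes: p2 and ¬p2 both at w1.
All branches of the negation close; one closing branch shown above.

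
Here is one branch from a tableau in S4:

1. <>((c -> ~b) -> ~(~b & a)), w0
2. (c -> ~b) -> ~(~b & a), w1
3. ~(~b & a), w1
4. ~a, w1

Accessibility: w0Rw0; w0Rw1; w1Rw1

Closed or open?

No world carries both an atom and its negation.

Not closed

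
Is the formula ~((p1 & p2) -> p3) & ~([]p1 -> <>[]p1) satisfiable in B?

1. ~((p1 & p2) -> p3) & ~([]p1 -> <>[]p1), w0
2. ~((p1 & p2) -> p3), w0
3. ~([]p1 -> <>[]p1), w0
4. p1 & p2, w0
5. ~p3, w0
6. []p1, w0
7. ~<>[]p1, w0
8. p1, w0
9. p2, w0
10. ~[]p1, w0
11. ~p1, w1
12. p1, w1
Accessibility: w0Rw0, w0Rw1, w1Rw0, w1Rw1
Branch closes: p1 and ~p1 both at w1.
(One branch shown.) All branches close.

No, unsatisfiable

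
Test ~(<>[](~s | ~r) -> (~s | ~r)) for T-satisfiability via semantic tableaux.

Satisfiable (open branch found)

1. ~(<>[](~s | ~r) -> (~s | ~r)), w0
2. <>[](~s | ~r), w0   [~->-rule on 1]
3. ~(~s | ~r), w0   [~->-rule on 1]
4. s, w0   [~|-rule on 3]
5. r, w0   [~|-rule on 3]
6. [](~s | ~r), w1   [<>-rule on 2: fresh world w1, w0Rw1]
7. ~s | ~r, w1   [[]-rule on 6 via w1Rw1]
8. ~r, w1   [|-rule on 7 (branches; this branch)]
Accessibility: w0Rw0, w0Rw1, w1Rw1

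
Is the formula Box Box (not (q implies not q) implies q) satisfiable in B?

Satisfiable

1. Box Box (not (q implies not q) implies q), u
2. Box (not (q implies not q) implies q), u   [Box-rule on 1 via uRu]
3. not (q implies not q) implies q, u   [Box-rule on 2 via uRu]
4. q, u   [implies-rule on 3 (branches; this branch)]
Accessibility: uRu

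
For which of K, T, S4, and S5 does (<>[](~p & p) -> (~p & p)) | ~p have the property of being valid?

K-tableau for the negation ~((<>[](~p & p) -> (~p & p)) | ~p):
1. ~((<>[](~p & p) -> (~p & p)) | ~p), 0
2. ~(<>[](~p & p) -> (~p & p)), 0
3. p, 0
4. <>[](~p & p), 0
5. ~(~p & p), 0
6. [](~p & p), 1
Accessibility: 0R1
Complete open branch: countermodel on a K-frame, so not valid in K.
T-tableau for the negation ~((<>[](~p & p) -> (~p & p)) | ~p):
1. ~((<>[](~p & p) -> (~p & p)) | ~p), 0
2. ~(<>[](~p & p) -> (~p & p)), 0
3. p, 0
4. <>[](~p & p), 0
5. ~(~p & p), 0
6. [](~p & p), 1
7. ~p & p, 1
8. ~p, 1
9. p, 1
Accessibility: 0R0, 0R1, 1R1
Branch closes: p and ~p both at 1.
Every branch closes (one shown): valid in T, hence also in S4, S5 (every theorem of T is a theorem of S4 and S5).

T, S4, S5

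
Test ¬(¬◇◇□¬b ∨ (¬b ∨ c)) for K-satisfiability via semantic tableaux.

1. ¬(¬◇◇□¬b ∨ (¬b ∨ c)), 0
2. ◇◇□¬b, 0
3. ¬(¬b ∨ c), 0
4. b, 0
5. ¬c, 0
6. ◇□¬b, 1
7. □¬b, 2
Accessibility: 0R1, 1R2

Satisfiable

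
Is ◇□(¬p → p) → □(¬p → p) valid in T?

Tableau for the negation ¬(◇□(¬p → p) → □(¬p → p)):
1. ¬(◇□(¬p → p) → □(¬p → p)), u
2. ◇□(¬p → p), u
3. ¬□(¬p → p), u
4. □(¬p → p), v
5. ¬p → p, v
6. p, v
7. ¬(¬p → p), w
8. ¬p, w
Accessibility: uRu, uRv, uRw, vRv, wRw
The negation has an open branch (countermodel exists).

No, not valid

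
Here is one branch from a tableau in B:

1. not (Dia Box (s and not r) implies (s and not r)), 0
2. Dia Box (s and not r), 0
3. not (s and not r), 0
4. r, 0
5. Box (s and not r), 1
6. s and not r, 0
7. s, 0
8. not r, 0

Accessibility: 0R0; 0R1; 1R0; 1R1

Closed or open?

Yes, closed

Both r and not r appear at 0.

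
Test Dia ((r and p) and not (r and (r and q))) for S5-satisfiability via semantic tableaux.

Satisfiable

1. Dia ((r and p) and not (r and (r and q))), 0
2. (r and p) and not (r and (r and q)), 1   [Dia-rule on 1: fresh world 1, 0R1]
3. r and p, 1   [and-rule on 2]
4. not (r and (r and q)), 1   [and-rule on 2]
5. r, 1   [and-rule on 3]
6. p, 1   [and-rule on 3]
7. not (r and q), 1   [neg-and-rule on 4 (branches; this branch)]
8. not q, 1   [neg-and-rule on 7 (branches; this branch)]
Accessibility: 0R0, 0R1, 1R0, 1R1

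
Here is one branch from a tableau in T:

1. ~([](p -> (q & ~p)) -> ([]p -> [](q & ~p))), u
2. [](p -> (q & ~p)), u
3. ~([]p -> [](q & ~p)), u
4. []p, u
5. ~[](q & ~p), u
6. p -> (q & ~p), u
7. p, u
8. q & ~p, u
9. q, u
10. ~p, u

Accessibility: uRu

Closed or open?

Both p and ~p appear at u.

Yes, closed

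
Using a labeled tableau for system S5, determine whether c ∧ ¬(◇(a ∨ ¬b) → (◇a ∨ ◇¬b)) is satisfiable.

1. c ∧ ¬(◇(a ∨ ¬b) → (◇a ∨ ◇¬b)), u
2. c, u
3. ¬(◇(a ∨ ¬b) → (◇a ∨ ◇¬b)), u
4. ◇(a ∨ ¬b), u
5. ¬(◇a ∨ ◇¬b), u
6. ¬◇a, u
7. ¬◇¬b, u
8. ¬a, u
9. b, u
10. a ∨ ¬b, v
11. ¬a, v
12. b, v
13. ¬b, v
Accessibility: uRu, uRv, vRu, vRv
Branch closes: b and ¬b both at v.
(One branch shown.) All branches close.

Unsatisfiable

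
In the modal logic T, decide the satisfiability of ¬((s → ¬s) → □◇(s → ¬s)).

1. ¬((s → ¬s) → □◇(s → ¬s)), 0
2. s → ¬s, 0
3. ¬□◇(s → ¬s), 0
4. ¬s, 0
5. ¬◇(s → ¬s), 1
6. ¬(s → ¬s), 1
7. s, 1
Accessibility: 0R0, 0R1, 1R1

Satisfiable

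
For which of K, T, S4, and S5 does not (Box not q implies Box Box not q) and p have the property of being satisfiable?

T-tableau for the formula:
1. not (Box not q implies Box Box not q) and p, w0
2. not (Box not q implies Box Box not q), w0   [and-rule on 1]
3. p, w0   [and-rule on 1]
4. Box not q, w0   [neg-implies-rule on 2]
5. not Box Box not q, w0   [neg-implies-rule on 2]
6. not q, w0   [Box-rule on 4 via w0Rw0]
7. not Box not q, w1   [neg-Box-rule on 5: fresh world w1, w0Rw1]
8. not q, w1   [Box-rule on 4 via w0Rw1]
9. q, w2   [neg-Box-rule on 7: fresh world w2, w1Rw2]
Accessibility: w0Rw0, w0Rw1, w1Rw1, w1Rw2, w2Rw2
Complete open branch: satisfiable in T, hence also in K (this T-model is also a K-model).
S4-tableau for the formula:
1. not (Box not q implies Box Box not q) and p, w0
2. not (Box not q implies Box Box not q), w0   [and-rule on 1]
3. p, w0   [and-rule on 1]
4. Box not q, w0   [neg-implies-rule on 2]
5. not Box Box not q, w0   [neg-implies-rule on 2]
6. not q, w0   [Box-rule on 4 via w0Rw0]
7. not Box not q, w1   [neg-Box-rule on 5: fresh world w1, w0Rw1]
8. not q, w1   [Box-rule on 4 via w0Rw1]
9. q, w2   [neg-Box-rule on 7: fresh world w2, w1Rw2]
10. not q, w2   [Box-rule on 4 via w0Rw2]
Accessibility: w0Rw0, w0Rw1, w0Rw2, w1Rw1, w1Rw2, w2Rw2
Branch closes: q and not q both at w2.
Every branch closes (one shown): unsatisfiable in S4, hence also in S5 (every S5-frame is an S4-frame).

K, T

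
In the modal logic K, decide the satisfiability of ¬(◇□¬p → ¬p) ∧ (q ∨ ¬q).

1. ¬(◇□¬p → ¬p) ∧ (q ∨ ¬q), 0
2. ¬(◇□¬p → ¬p), 0   [∧-rule on 1]
3. q ∨ ¬q, 0   [∧-rule on 1]
4. ◇□¬p, 0   [¬→-rule on 2]
5. p, 0   [¬→-rule on 2]
6. ¬q, 0   [∨-rule on 3 (branches; this branch)]
7. □¬p, 1   [◇-rule on 4: fresh world 1, 0R1]
Accessibility: 0R1

Yes, satisfiable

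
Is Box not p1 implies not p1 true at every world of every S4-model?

Tableau for the negation not (Box not p1 implies not p1):
1. not (Box not p1 implies not p1), u
2. Box not p1, u   [neg-implies-rule on 1]
3. p1, u   [neg-implies-rule on 1]
4. not p1, u   [Box-rule on 2 via uRu]
Accessibility: uRu
Branch closes: p1 and not p1 both at u.
Every branch of the negation's tableau closes; the branch above is one of them.

Yes, valid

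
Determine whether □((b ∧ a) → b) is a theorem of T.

Yes, valid

Tableau for the negation ¬□((b ∧ a) → b):
1. ¬□((b ∧ a) → b), u
2. ¬((b ∧ a) → b), v   [¬□-rule on 1: fresh world v, uRv]
3. b ∧ a, v   [¬→-rule on 2]
4. ¬b, v   [¬→-rule on 2]
5. b, v   [∧-rule on 3]
6. a, v   [∧-rule on 3]
Accessibility: uRu, uRv, vRv
Branch closes: b and ¬b both at v.
Every branch of the negation's tableau closes; the branch above is one of them.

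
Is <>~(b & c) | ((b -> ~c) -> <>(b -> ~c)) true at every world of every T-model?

Tableau for the negation ~(<>~(b & c) | ((b -> ~c) -> <>(b -> ~c))):
1. ~(<>~(b & c) | ((b -> ~c) -> <>(b -> ~c))), w0
2. ~<>~(b & c), w0
3. ~((b -> ~c) -> <>(b -> ~c)), w0
4. b -> ~c, w0
5. ~<>(b -> ~c), w0
6. b & c, w0
7. b, w0
8. c, w0
9. ~(b -> ~c), w0
10. ~c, w0
Accessibility: w0Rw0
Branch closes: c and ~c both at w0.
Every branch of the negation's tableau closes; the branch above is one of them.

Yes, valid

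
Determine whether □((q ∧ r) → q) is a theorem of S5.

Tableau for the negation ¬□((q ∧ r) → q):
1. ¬□((q ∧ r) → q), w0
2. ¬((q ∧ r) → q), w1
3. q ∧ r, w1
4. ¬q, w1
5. q, w1
6. r, w1
Accessibility: w0Rw0, w0Rw1, w1Rw0, w1Rw1
Branch closes: q and ¬q both at w1.
All branches of the negation close; one closing branch shown above.

Valid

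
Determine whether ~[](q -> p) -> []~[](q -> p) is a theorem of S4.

Not valid

Tableau for the negation ~(~[](q -> p) -> []~[](q -> p)):
1. ~(~[](q -> p) -> []~[](q -> p)), 0
2. ~[](q -> p), 0
3. ~[]~[](q -> p), 0
4. ~(q -> p), 1
5. q, 1
6. ~p, 1
7. [](q -> p), 2
8. q -> p, 2
9. p, 2
Accessibility: 0R0, 0R1, 0R2, 1R1, 2R2
The negation has an open branch (countermodel exists).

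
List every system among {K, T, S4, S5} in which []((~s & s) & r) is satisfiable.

K

T-tableau for the formula:
1. []((~s & s) & r), u
2. (~s & s) & r, u
3. ~s & s, u
4. r, u
5. ~s, u
6. s, u
Accessibility: uRu
Branch closes: s and ~s both at u.
Every branch closes (one shown): unsatisfiable in T, hence also in S4, S5 (every S4/S5-frame is a T-frame).
K-tableau for the formula:
1. []((~s & s) & r), u
Complete open branch: satisfiable in K.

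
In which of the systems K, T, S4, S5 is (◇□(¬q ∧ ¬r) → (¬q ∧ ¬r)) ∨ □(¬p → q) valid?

S5-tableau for the negation ¬((◇□(¬q ∧ ¬r) → (¬q ∧ ¬r)) ∨ □(¬p → q)):
1. ¬((◇□(¬q ∧ ¬r) → (¬q ∧ ¬r)) ∨ □(¬p → q)), w0
2. ¬(◇□(¬q ∧ ¬r) → (¬q ∧ ¬r)), w0
3. ¬□(¬p → q), w0
4. ◇□(¬q ∧ ¬r), w0
5. ¬(¬q ∧ ¬r), w0
6. r, w0
7. ¬(¬p → q), w1
8. ¬p, w1
9. ¬q, w1
10. □(¬q ∧ ¬r), w2
11. ¬q ∧ ¬r, w0
12. ¬q, w0
13. ¬r, w0
Accessibility: w0Rw0, w0Rw1, w0Rw2, w1Rw0, w1Rw1, w1Rw2, w2Rw0, w2Rw1, w2Rw2
Branch closes: r and ¬r both at w0.
Every branch closes (one shown): valid in S5.
S4-tableau for the negation ¬((◇□(¬q ∧ ¬r) → (¬q ∧ ¬r)) ∨ □(¬p → q)):
1. ¬((◇□(¬q ∧ ¬r) → (¬q ∧ ¬r)) ∨ □(¬p → q)), w0
2. ¬(◇□(¬q ∧ ¬r) → (¬q ∧ ¬r)), w0
3. ¬□(¬p → q), w0
4. ◇□(¬q ∧ ¬r), w0
5. ¬(¬q ∧ ¬r), w0
6. r, w0
7. ¬(¬p → q), w1
8. ¬p, w1
9. ¬q, w1
10. □(¬q ∧ ¬r), w2
11. ¬q ∧ ¬r, w2
12. ¬q, w2
13. ¬r, w2
Accessibility: w0Rw0, w0Rw1, w0Rw2, w1Rw1, w2Rw2
Complete open branch: countermodel on an S4-frame, so not valid in S4, nor in K, T (the same frame is also a K-frame and a T-frame).

S5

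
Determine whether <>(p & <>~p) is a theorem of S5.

Tableau for the negation ~<>(p & <>~p):
1. ~<>(p & <>~p), 0
2. ~(p & <>~p), 0
3. ~<>~p, 0
4. p, 0
Accessibility: 0R0
The negation has an open branch (countermodel exists).

Invalid (countermodel exists)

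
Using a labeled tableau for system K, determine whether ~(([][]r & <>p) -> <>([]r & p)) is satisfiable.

1. ~(([][]r & <>p) -> <>([]r & p)), w0
2. [][]r & <>p, w0   [~->-rule on 1]
3. ~<>([]r & p), w0   [~->-rule on 1]
4. [][]r, w0   [&-rule on 2]
5. <>p, w0   [&-rule on 2]
6. p, w1   [<>-rule on 5: fresh world w1, w0Rw1]
7. ~([]r & p), w1   [~<>-rule on 3 via w0Rw1]
8. []r, w1   [[]-rule on 4 via w0Rw1]
9. ~[]r, w1   [~&-rule on 7 (branches; this branch)]
10. ~r, w2   [~[]-rule on 9: fresh world w2, w1Rw2]
11. r, w2   [[]-rule on 8 via w1Rw2]
Accessibility: w0Rw1, w1Rw2
Branch closes: r and ~r both at w2.
(One branch shown.) All branches close.

No, unsatisfiable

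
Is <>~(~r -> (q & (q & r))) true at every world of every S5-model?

Invalid (countermodel exists)

Tableau for the negation ~<>~(~r -> (q & (q & r))):
1. ~<>~(~r -> (q & (q & r))), w0
2. ~r -> (q & (q & r)), w0
3. q & (q & r), w0
4. q, w0
5. q & r, w0
6. r, w0
Accessibility: w0Rw0
The negation has an open branch (countermodel exists).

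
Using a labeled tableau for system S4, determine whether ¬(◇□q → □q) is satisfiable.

1. ¬(◇□q → □q), u
2. ◇□q, u   [¬→-rule on 1]
3. ¬□q, u   [¬→-rule on 1]
4. □q, v   [◇-rule on 2: fresh world v, uRv]
5. q, v   [□-rule on 4 via vRv]
6. ¬q, w   [¬□-rule on 3: fresh world w, uRw]
Accessibility: uRu, uRv, uRw, vRv, wRw

Satisfiable (open branch found)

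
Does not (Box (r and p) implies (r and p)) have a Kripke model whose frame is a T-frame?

No, unsatisfiable

1. not (Box (r and p) implies (r and p)), u
2. Box (r and p), u
3. not (r and p), u
4. r and p, u
5. r, u
6. p, u
7. not p, u
Accessibility: uRu
Branch closes: p and not p both at u.
All branches of the tableau close; one closing branch shown above.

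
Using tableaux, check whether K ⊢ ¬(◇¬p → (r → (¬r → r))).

Invalid (countermodel exists)

Tableau for the negation ◇¬p → (r → (¬r → r)):
1. ◇¬p → (r → (¬r → r)), w0
2. r → (¬r → r), w0
3. ¬r → r, w0
4. r, w0
The negation has an open branch (countermodel exists).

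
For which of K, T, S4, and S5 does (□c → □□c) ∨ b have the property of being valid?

S4, S5

T-tableau for the negation ¬((□c → □□c) ∨ b):
1. ¬((□c → □□c) ∨ b), 0
2. ¬(□c → □□c), 0
3. ¬b, 0
4. □c, 0
5. ¬□□c, 0
6. c, 0
7. ¬□c, 1
8. c, 1
9. ¬c, 2
Accessibility: 0R0, 0R1, 1R1, 1R2, 2R2
Complete open branch: countermodel on a T-frame, so not valid in T, nor in K (the same frame is also a K-frame).
S4-tableau for the negation ¬((□c → □□c) ∨ b):
1. ¬((□c → □□c) ∨ b), 0
2. ¬(□c → □□c), 0
3. ¬b, 0
4. □c, 0
5. ¬□□c, 0
6. c, 0
7. ¬□c, 1
8. c, 1
9. ¬c, 2
10. c, 2
Accessibility: 0R0, 0R1, 0R2, 1R1, 1R2, 2R2
Branch closes: c and ¬c both at 2.
Every branch closes (one shown): valid in S4, hence also in S5 (every theorem of S4 is a theorem of S5).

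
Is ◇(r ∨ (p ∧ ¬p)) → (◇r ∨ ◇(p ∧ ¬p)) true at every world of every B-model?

Tableau for the negation ¬(◇(r ∨ (p ∧ ¬p)) → (◇r ∨ ◇(p ∧ ¬p))):
1. ¬(◇(r ∨ (p ∧ ¬p)) → (◇r ∨ ◇(p ∧ ¬p))), u
2. ◇(r ∨ (p ∧ ¬p)), u
3. ¬(◇r ∨ ◇(p ∧ ¬p)), u
4. ¬◇r, u
5. ¬◇(p ∧ ¬p), u
6. ¬r, u
7. ¬(p ∧ ¬p), u
8. p, u
9. r ∨ (p ∧ ¬p), v
10. ¬r, v
11. ¬(p ∧ ¬p), v
12. p ∧ ¬p, v
13. p, v
14. ¬p, v
Accessibility: uRu, uRv, vRu, vRv
Branch closes: p and ¬p both at v.
All branches of the negation close; one closing branch shown above.

Valid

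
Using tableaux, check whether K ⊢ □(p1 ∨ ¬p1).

Valid in K

Tableau for the negation ¬□(p1 ∨ ¬p1):
1. ¬□(p1 ∨ ¬p1), u
2. ¬(p1 ∨ ¬p1), v   [¬□-rule on 1: fresh world v, uRv]
3. ¬p1, v   [¬∨-rule on 2]
4. p1, v   [¬∨-rule on 2]
Accessibility: uRv
Branch closes: p1 and ¬p1 both at v.
All branches of the negation close; one closing branch shown above.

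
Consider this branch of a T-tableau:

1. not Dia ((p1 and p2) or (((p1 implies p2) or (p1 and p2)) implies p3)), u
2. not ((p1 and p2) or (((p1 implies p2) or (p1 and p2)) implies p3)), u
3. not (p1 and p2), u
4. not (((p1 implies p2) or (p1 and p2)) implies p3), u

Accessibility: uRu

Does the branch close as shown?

Open

No atom appears with both signs at the same world.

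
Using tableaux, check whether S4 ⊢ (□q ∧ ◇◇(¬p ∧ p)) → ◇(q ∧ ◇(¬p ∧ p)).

Yes, valid

Tableau for the negation ¬((□q ∧ ◇◇(¬p ∧ p)) → ◇(q ∧ ◇(¬p ∧ p))):
1. ¬((□q ∧ ◇◇(¬p ∧ p)) → ◇(q ∧ ◇(¬p ∧ p))), u
2. □q ∧ ◇◇(¬p ∧ p), u
3. ¬◇(q ∧ ◇(¬p ∧ p)), u
4. □q, u
5. ◇◇(¬p ∧ p), u
6. ¬(q ∧ ◇(¬p ∧ p)), u
7. q, u
8. ¬◇(¬p ∧ p), u
9. ¬(¬p ∧ p), u
10. ¬p, u
11. ◇(¬p ∧ p), v
12. ¬(q ∧ ◇(¬p ∧ p)), v
13. q, v
14. ¬(¬p ∧ p), v
15. ¬◇(¬p ∧ p), v
16. ¬p, v
17. ¬p ∧ p, w
18. ¬p, w
19. p, w
Accessibility: uRu, uRv, uRw, vRv, vRw, wRw
Branch closes: p and ¬p both at w.
Every branch of the negation's tableau closes; the branch above is one of them.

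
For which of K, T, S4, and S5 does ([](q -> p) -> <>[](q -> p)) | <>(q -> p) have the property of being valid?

K-tableau for the negation ~(([](q -> p) -> <>[](q -> p)) | <>(q -> p)):
1. ~(([](q -> p) -> <>[](q -> p)) | <>(q -> p)), w0
2. ~([](q -> p) -> <>[](q -> p)), w0
3. ~<>(q -> p), w0
4. [](q -> p), w0
5. ~<>[](q -> p), w0
Complete open branch: countermodel on a K-frame, so not valid in K.
T-tableau for the negation ~(([](q -> p) -> <>[](q -> p)) | <>(q -> p)):
1. ~(([](q -> p) -> <>[](q -> p)) | <>(q -> p)), w0
2. ~([](q -> p) -> <>[](q -> p)), w0
3. ~<>(q -> p), w0
4. [](q -> p), w0
5. ~<>[](q -> p), w0
6. ~(q -> p), w0
7. q, w0
8. ~p, w0
9. q -> p, w0
10. ~[](q -> p), w0
11. p, w0
Accessibility: w0Rw0
Branch closes: p and ~p both at w0.
Every branch closes (one shown): valid in T, hence also in S4, S5 (every theorem of T is a theorem of S4 and S5).

T, S4, S5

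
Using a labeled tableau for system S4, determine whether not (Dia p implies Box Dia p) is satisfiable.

Satisfiable (open branch found)

1. not (Dia p implies Box Dia p), w0
2. Dia p, w0
3. not Box Dia p, w0
4. p, w1
5. not Dia p, w2
6. not p, w2
Accessibility: w0Rw0, w0Rw1, w0Rw2, w1Rw1, w2Rw2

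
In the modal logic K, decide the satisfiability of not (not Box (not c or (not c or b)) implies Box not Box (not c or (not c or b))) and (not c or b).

1. not (not Box (not c or (not c or b)) implies Box not Box (not c or (not c or b))) and (not c or b), w0
2. not (not Box (not c or (not c or b)) implies Box not Box (not c or (not c or b))), w0   [and-rule on 1]
3. not c or b, w0   [and-rule on 1]
4. not Box (not c or (not c or b)), w0   [neg-implies-rule on 2]
5. not Box not Box (not c or (not c or b)), w0   [neg-implies-rule on 2]
6. b, w0   [or-rule on 3 (branches; this branch)]
7. not (not c or (not c or b)), w1   [neg-Box-rule on 4: fresh world w1, w0Rw1]
8. c, w1   [neg-or-rule on 7]
9. not (not c or b), w1   [neg-or-rule on 7]
10. not b, w1   [neg-or-rule on 9]
11. Box (not c or (not c or b)), w2   [neg-Box-rule on 5: fresh world w2, w0Rw2]
Accessibility: w0Rw1, w0Rw2

Satisfiable (open branch found)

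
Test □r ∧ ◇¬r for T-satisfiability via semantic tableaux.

1. □r ∧ ◇¬r, u
2. □r, u
3. ◇¬r, u
4. r, u
5. ¬r, v
6. r, v
Accessibility: uRu, uRv, vRv
Branch closes: r and ¬r both at v.
All branches of the tableau close; one closing branch shown above.

No, unsatisfiable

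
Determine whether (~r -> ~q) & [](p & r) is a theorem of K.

Tableau for the negation ~((~r -> ~q) & [](p & r)):
1. ~((~r -> ~q) & [](p & r)), u
2. ~[](p & r), u   [~&-rule on 1 (branches; this branch)]
3. ~(p & r), v   [~[]-rule on 2: fresh world v, uRv]
4. ~r, v   [~&-rule on 3 (branches; this branch)]
Accessibility: uRv
The negation has an open branch (countermodel exists).

No, not valid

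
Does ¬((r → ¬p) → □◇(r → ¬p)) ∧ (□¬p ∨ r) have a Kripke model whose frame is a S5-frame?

1. ¬((r → ¬p) → □◇(r → ¬p)) ∧ (□¬p ∨ r), w0
2. ¬((r → ¬p) → □◇(r → ¬p)), w0
3. □¬p ∨ r, w0
4. r → ¬p, w0
5. ¬□◇(r → ¬p), w0
6. □¬p, w0
7. ¬p, w0
8. ¬◇(r → ¬p), w1
9. ¬p, w1
10. ¬(r → ¬p), w0
11. r, w0
12. p, w0
Accessibility: w0Rw0, w0Rw1, w1Rw0, w1Rw1
Branch closes: p and ¬p both at w0.
All branches of the tableau close; one closing branch shown above.

Unsatisfiable (every branch closes)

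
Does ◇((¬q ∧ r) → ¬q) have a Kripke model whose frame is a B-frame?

1. ◇((¬q ∧ r) → ¬q), 0
2. (¬q ∧ r) → ¬q, 1   [◇-rule on 1: fresh world 1, 0R1]
3. ¬q, 1   [→-rule on 2 (branches; this branch)]
Accessibility: 0R0, 0R1, 1R0, 1R1

Satisfiable (open branch found)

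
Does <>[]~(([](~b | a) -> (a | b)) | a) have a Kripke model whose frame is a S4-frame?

1. <>[]~(([](~b | a) -> (a | b)) | a), 0
2. []~(([](~b | a) -> (a | b)) | a), 1   [<>-rule on 1: fresh world 1, 0R1]
3. ~(([](~b | a) -> (a | b)) | a), 1   [[]-rule on 2 via 1R1]
4. ~([](~b | a) -> (a | b)), 1   [~|-rule on 3]
5. ~a, 1   [~|-rule on 3]
6. [](~b | a), 1   [~->-rule on 4]
7. ~(a | b), 1   [~->-rule on 4]
8. ~b, 1   [~|-rule on 7]
9. ~b | a, 1   [[]-rule on 6 via 1R1]
Accessibility: 0R0, 0R1, 1R1

Yes, satisfiable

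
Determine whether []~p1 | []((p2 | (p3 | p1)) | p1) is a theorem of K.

Tableau for the negation ~([]~p1 | []((p2 | (p3 | p1)) | p1)):
1. ~([]~p1 | []((p2 | (p3 | p1)) | p1)), u
2. ~[]~p1, u   [~|-rule on 1]
3. ~[]((p2 | (p3 | p1)) | p1), u   [~|-rule on 1]
4. p1, v   [~[]-rule on 2: fresh world v, uRv]
5. ~((p2 | (p3 | p1)) | p1), w   [~[]-rule on 3: fresh world w, uRw]
6. ~(p2 | (p3 | p1)), w   [~|-rule on 5]
7. ~p1, w   [~|-rule on 5]
8. ~p2, w   [~|-rule on 6]
9. ~(p3 | p1), w   [~|-rule on 6]
10. ~p3, w   [~|-rule on 9]
Accessibility: uRv, uRw
The negation has an open branch (countermodel exists).

No, not valid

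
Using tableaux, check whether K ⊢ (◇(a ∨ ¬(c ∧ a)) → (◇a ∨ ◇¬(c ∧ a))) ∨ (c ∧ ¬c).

Yes, valid

Tableau for the negation ¬((◇(a ∨ ¬(c ∧ a)) → (◇a ∨ ◇¬(c ∧ a))) ∨ (c ∧ ¬c)):
1. ¬((◇(a ∨ ¬(c ∧ a)) → (◇a ∨ ◇¬(c ∧ a))) ∨ (c ∧ ¬c)), 0
2. ¬(◇(a ∨ ¬(c ∧ a)) → (◇a ∨ ◇¬(c ∧ a))), 0
3. ¬(c ∧ ¬c), 0
4. ◇(a ∨ ¬(c ∧ a)), 0
5. ¬(◇a ∨ ◇¬(c ∧ a)), 0
6. ¬◇a, 0
7. ¬◇¬(c ∧ a), 0
8. c, 0
9. a ∨ ¬(c ∧ a), 1
10. ¬a, 1
11. c ∧ a, 1
12. c, 1
13. a, 1
Accessibility: 0R1
Branch closes: a and ¬a both at 1.
All branches of the negation close; one closing branch shown above.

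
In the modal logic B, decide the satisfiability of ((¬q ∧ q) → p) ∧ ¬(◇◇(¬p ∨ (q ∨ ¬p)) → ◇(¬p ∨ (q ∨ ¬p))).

Yes, satisfiable

1. ((¬q ∧ q) → p) ∧ ¬(◇◇(¬p ∨ (q ∨ ¬p)) → ◇(¬p ∨ (q ∨ ¬p))), u
2. (¬q ∧ q) → p, u
3. ¬(◇◇(¬p ∨ (q ∨ ¬p)) → ◇(¬p ∨ (q ∨ ¬p))), u
4. ◇◇(¬p ∨ (q ∨ ¬p)), u
5. ¬◇(¬p ∨ (q ∨ ¬p)), u
6. ¬(¬p ∨ (q ∨ ¬p)), u
7. p, u
8. ¬(q ∨ ¬p), u
9. ¬q, u
10. ◇(¬p ∨ (q ∨ ¬p)), v
11. ¬(¬p ∨ (q ∨ ¬p)), v
12. p, v
13. ¬(q ∨ ¬p), v
14. ¬q, v
15. ¬p ∨ (q ∨ ¬p), w
16. q ∨ ¬p, w
17. ¬p, w
Accessibility: uRu, uRv, vRu, vRv, vRw, wRv, wRw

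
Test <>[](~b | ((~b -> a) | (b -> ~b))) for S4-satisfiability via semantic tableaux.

Yes, satisfiable

1. <>[](~b | ((~b -> a) | (b -> ~b))), u
2. [](~b | ((~b -> a) | (b -> ~b))), v   [<>-rule on 1: fresh world v, uRv]
3. ~b | ((~b -> a) | (b -> ~b)), v   [[]-rule on 2 via vRv]
4. (~b -> a) | (b -> ~b), v   [|-rule on 3 (branches; this branch)]
5. b -> ~b, v   [|-rule on 4 (branches; this branch)]
6. ~b, v   [->-rule on 5 (branches; this branch)]
Accessibility: uRu, uRv, vRv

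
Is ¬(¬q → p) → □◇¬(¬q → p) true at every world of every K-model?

Tableau for the negation ¬(¬(¬q → p) → □◇¬(¬q → p)):
1. ¬(¬(¬q → p) → □◇¬(¬q → p)), u
2. ¬(¬q → p), u   [¬→-rule on 1]
3. ¬□◇¬(¬q → p), u   [¬→-rule on 1]
4. ¬q, u   [¬→-rule on 2]
5. ¬p, u   [¬→-rule on 2]
6. ¬◇¬(¬q → p), v   [¬□-rule on 3: fresh world v, uRv]
Accessibility: uRv
The negation has an open branch (countermodel exists).

Invalid (countermodel exists)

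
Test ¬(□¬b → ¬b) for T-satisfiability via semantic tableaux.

1. ¬(□¬b → ¬b), w0
2. □¬b, w0
3. b, w0
4. ¬b, w0
Accessibility: w0Rw0
Branch closes: b and ¬b both at w0.
(One branch shown.) All branches close.

Unsatisfiable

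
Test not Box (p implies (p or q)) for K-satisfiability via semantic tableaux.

No, unsatisfiable

1. not Box (p implies (p or q)), u
2. not (p implies (p or q)), v
3. p, v
4. not (p or q), v
5. not p, v
6. not q, v
Accessibility: uRv
Branch closes: p and not p both at v.
(One branch shown.) All branches close.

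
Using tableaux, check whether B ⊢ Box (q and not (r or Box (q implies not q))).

Not valid

Tableau for the negation not Box (q and not (r or Box (q implies not q))):
1. not Box (q and not (r or Box (q implies not q))), w0
2. not (q and not (r or Box (q implies not q))), w1   [neg-Box-rule on 1: fresh world w1, w0Rw1]
3. r or Box (q implies not q), w1   [neg-and-rule on 2 (branches; this branch)]
4. Box (q implies not q), w1   [or-rule on 3 (branches; this branch)]
5. q implies not q, w0   [Box-rule on 4 via w1Rw0]
6. q implies not q, w1   [Box-rule on 4 via w1Rw1]
7. not q, w0   [implies-rule on 5 (branches; this branch)]
8. not q, w1   [implies-rule on 6 (branches; this branch)]
Accessibility: w0Rw0, w0Rw1, w1Rw0, w1Rw1
The negation has an open branch (countermodel exists).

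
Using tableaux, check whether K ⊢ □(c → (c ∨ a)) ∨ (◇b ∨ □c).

Tableau for the negation ¬(□(c → (c ∨ a)) ∨ (◇b ∨ □c)):
1. ¬(□(c → (c ∨ a)) ∨ (◇b ∨ □c)), u
2. ¬□(c → (c ∨ a)), u
3. ¬(◇b ∨ □c), u
4. ¬◇b, u
5. ¬□c, u
6. ¬(c → (c ∨ a)), v
7. c, v
8. ¬(c ∨ a), v
9. ¬c, v
10. ¬a, v
Accessibility: uRv
Branch closes: c and ¬c both at v.
All branches of the negation close; one closing branch shown above.

Valid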